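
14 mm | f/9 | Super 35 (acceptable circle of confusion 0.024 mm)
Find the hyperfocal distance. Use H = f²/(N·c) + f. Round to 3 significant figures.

0.921 m

Hyperfocal distance H = f²/(N·c) + f = 14²/(9 × 0.024) + 14 = 196/0.216 + 14 ≈ 921.4 mm ≈ 0.921 m.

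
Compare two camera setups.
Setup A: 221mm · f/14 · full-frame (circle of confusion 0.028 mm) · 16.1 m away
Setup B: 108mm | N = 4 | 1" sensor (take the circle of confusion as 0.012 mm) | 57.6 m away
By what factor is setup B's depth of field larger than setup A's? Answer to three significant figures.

6.92

Setup A: H = 221²/(14×0.028) + 221 ≈ 124815.4 mm; DoF = Df − Dn = 18451.6 − 14280.1 ≈ 4171.5 mm.
Setup B: H = 108²/(4×0.012) + 108 ≈ 243108.0 mm; DoF = Df − Dn = 75451 − 46580 ≈ 28871 mm.
Ratio = 28871 / 4171.5 ≈ 6.92.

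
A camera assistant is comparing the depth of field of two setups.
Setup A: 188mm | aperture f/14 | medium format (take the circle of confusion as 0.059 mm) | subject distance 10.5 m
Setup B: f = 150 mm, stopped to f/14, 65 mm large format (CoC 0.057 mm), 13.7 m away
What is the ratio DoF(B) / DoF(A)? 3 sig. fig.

Setup A: H = 188²/(14×0.059) + 188 ≈ 42977.3 mm; DoF = Df − Dn = 13833.9 − 8461.0 ≈ 5372.9 mm.
Setup B: H = 150²/(14×0.057) + 150 ≈ 28345.5 mm; DoF = Df − Dn = 26375 − 9253 ≈ 17122 mm.
Ratio = 17122 / 5372.9 ≈ 3.19.

3.19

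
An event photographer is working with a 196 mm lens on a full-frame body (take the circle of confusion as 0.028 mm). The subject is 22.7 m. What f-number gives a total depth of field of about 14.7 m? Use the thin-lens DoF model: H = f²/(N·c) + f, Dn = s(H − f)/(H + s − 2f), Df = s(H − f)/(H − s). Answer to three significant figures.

Write h = H − f = f²/(N·c). The thin-lens limits are Dn = s·h/(h + (s−f)) and Df = s·h/(h − (s−f)), so DoF = Df − Dn = 2·s·(s−f)·h / (h² − (s−f)²).
That is a quadratic in h: DoF·h² − 2·s·(s−f)·h − DoF·(s−f)² = 0 ⇒ h = (s−f)·(s + √(s² + DoF²)) / DoF = 22504 × (22700 + √(22700² + 14700²)) / 14700 = 22504 × (22700 + 27044.0) / 14700 ≈ 76152 mm.
Then N = f²/(c·h) = 196² / (0.028 × 76152) = 38416 / 2132.3 ≈ 18.

f/18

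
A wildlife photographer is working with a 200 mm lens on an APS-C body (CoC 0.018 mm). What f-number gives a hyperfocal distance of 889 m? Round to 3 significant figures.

f/2.50

Rearrange H = f²/(N·c) + f for N: N = f² / ((H − f)·c).
N = 200² / ((889000 − 200) × 0.018) = 40000 / 15998 ≈ 2.50.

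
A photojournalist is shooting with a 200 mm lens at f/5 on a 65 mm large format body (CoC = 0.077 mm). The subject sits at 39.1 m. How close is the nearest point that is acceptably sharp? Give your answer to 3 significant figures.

28.4 m

Hyperfocal distance H = f²/(N·c) + f = 200²/(5 × 0.077) + 200 = 40000/0.385 + 200 ≈ 104096.1 mm ≈ 104.1 m.
Near limit Dn = s·(H − f)/(H + s − 2f) = 39100 × (104096.1 − 200) / (104096.1 + 39100 − 2 × 200) = 39100 × 103896.1 / 142796.1 ≈ 28449 mm ≈ 28.4 m.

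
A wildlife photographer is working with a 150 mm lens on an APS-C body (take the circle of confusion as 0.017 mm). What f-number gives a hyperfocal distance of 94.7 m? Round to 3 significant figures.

f/14

Rearrange H = f²/(N·c) + f for N: N = f² / ((H − f)·c).
N = 150² / ((94700 − 150) × 0.017) = 22500 / 1607 ≈ 14.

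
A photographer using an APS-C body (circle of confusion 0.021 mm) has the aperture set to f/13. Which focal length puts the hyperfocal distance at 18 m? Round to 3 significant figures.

From H = f²/(N·c) + f, with f ≪ H: f ≈ √(H·N·c) = √(18000 × 13 × 0.021) = √4914.0 ≈ 70.10 mm.
Exact: f² + N·c·f − N·c·H = 0 ⇒ f = (−N·c + √((N·c)² + 4·N·c·H))/2 = (−0.273 + √19656)/2 ≈ 69.964 mm ≈ 70.0 mm.

70.0 mm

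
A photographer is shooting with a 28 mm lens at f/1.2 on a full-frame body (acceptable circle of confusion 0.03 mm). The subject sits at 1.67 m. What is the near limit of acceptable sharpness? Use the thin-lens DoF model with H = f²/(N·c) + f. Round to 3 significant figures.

Hyperfocal distance H = f²/(N·c) + f = 28²/(1.2 × 0.03) + 28 = 784/0.036 + 28 ≈ 21805.8 mm ≈ 21.81 m.
Near limit Dn = s·(H − f)/(H + s − 2f) = 1670 × (21805.8 − 28) / (21805.8 + 1670 − 2 × 28) = 1670 × 21777.8 / 23419.8 ≈ 1552.9 mm ≈ 1.55 m.

1.55 m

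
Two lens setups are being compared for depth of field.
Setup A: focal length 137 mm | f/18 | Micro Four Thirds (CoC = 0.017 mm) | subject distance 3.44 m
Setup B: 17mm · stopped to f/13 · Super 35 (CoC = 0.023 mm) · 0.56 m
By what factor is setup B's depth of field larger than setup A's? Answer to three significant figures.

Setup A: H = 137²/(18×0.017) + 137 ≈ 61473.6 mm; DoF = Df − Dn = 3635.79 − 3264.22 ≈ 371.57 mm.
Setup B: H = 17²/(13×0.023) + 17 ≈ 983.6 mm; DoF = Df − Dn = 1277.92 − 358.56 ≈ 919.36 mm.
Ratio = 919.36 / 371.57 ≈ 2.47.

2.47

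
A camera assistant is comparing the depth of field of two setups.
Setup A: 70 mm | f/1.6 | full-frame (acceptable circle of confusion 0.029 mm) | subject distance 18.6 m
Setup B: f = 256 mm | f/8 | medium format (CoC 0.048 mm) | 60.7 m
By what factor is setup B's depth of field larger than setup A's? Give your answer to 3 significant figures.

Setup A: H = 70²/(1.6×0.029) + 70 ≈ 105673.4 mm; DoF = Df − Dn = 22558.2 − 15823.5 ≈ 6734.7 mm.
Setup B: H = 256²/(8×0.048) + 256 ≈ 170922.7 mm; DoF = Df − Dn = 93987 − 44825 ≈ 49162 mm.
Ratio = 49162 / 6734.7 ≈ 7.30.

7.30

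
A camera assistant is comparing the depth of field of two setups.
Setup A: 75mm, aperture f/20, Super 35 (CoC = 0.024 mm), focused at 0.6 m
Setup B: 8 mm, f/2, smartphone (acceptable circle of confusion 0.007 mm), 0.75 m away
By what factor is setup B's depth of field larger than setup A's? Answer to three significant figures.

Setup A: H = 75²/(20×0.024) + 75 ≈ 11793.8 mm; DoF = Df − Dn = 628.141 − 574.273 ≈ 53.868 mm.
Setup B: H = 8²/(2×0.007) + 8 ≈ 4579.4 mm; DoF = Df − Dn = 895.32 − 645.27 ≈ 250.05 mm.
Ratio = 250.05 / 53.868 ≈ 4.64.

4.64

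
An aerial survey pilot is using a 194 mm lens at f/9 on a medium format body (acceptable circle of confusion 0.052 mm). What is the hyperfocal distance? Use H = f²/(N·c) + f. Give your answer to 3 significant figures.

Hyperfocal distance H = f²/(N·c) + f = 194²/(9 × 0.052) + 194 = 37636/0.468 + 194 ≈ 80612.8 mm ≈ 80.6 m.

80.6 m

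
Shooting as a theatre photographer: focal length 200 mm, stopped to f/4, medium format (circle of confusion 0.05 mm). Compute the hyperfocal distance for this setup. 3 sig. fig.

Hyperfocal distance H = f²/(N·c) + f = 200²/(4 × 0.05) + 200 = 40000/0.2 + 200 ≈ 200200.0 mm ≈ 200 m.

200 m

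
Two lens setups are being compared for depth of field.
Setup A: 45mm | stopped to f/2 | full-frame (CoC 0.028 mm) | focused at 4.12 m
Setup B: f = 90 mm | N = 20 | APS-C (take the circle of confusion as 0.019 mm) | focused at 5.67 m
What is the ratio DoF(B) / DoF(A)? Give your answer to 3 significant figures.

Setup A: H = 45²/(2×0.028) + 45 ≈ 36205.7 mm; DoF = Df − Dn = 4643.25 − 3702.73 ≈ 940.52 mm.
Setup B: H = 90²/(20×0.019) + 90 ≈ 21405.8 mm; DoF = Df − Dn = 7680.6 − 4493.7 ≈ 3186.9 mm.
Ratio = 3186.9 / 940.52 ≈ 3.39.

3.39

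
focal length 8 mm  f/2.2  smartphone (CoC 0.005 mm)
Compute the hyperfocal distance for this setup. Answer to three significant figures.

Hyperfocal distance H = f²/(N·c) + f = 8²/(2.2 × 0.005) + 8 = 64/0.011 + 8 ≈ 5826.2 mm ≈ 5.83 m.

5.83 m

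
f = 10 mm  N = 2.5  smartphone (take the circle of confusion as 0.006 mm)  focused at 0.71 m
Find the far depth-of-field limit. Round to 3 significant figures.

0.793 m

Hyperfocal distance H = f²/(N·c) + f = 10²/(2.5 × 0.006) + 10 = 100/0.015 + 10 ≈ 6676.7 mm ≈ 6.677 m.
Far limit Df = s·(H − f)/(H − s) = 710 × (6676.7 − 10) / (6676.7 − 710) = 710 × 6666.7 / 5966.7 ≈ 793.30 mm ≈ 0.793 m.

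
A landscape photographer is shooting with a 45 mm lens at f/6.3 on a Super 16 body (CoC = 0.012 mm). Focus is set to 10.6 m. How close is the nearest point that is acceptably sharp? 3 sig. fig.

7.60 m

Hyperfocal distance H = f²/(N·c) + f = 45²/(6.3 × 0.012) + 45 = 2025/0.0756 + 45 ≈ 26830.7 mm ≈ 26.83 m.
Near limit Dn = s·(H − f)/(H + s − 2f) = 10600 × (26830.7 − 45) / (26830.7 + 10600 − 2 × 45) = 10600 × 26785.7 / 37340.7 ≈ 7603.7 mm ≈ 7.60 m.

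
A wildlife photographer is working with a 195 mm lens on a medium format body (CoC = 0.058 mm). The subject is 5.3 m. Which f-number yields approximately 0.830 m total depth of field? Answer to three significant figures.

f/9.99

Write h = H − f = f²/(N·c). The thin-lens limits are Dn = s·h/(h + (s−f)) and Df = s·h/(h − (s−f)), so DoF = Df − Dn = 2·s·(s−f)·h / (h² − (s−f)²).
That is a quadratic in h: DoF·h² − 2·s·(s−f)·h − DoF·(s−f)² = 0 ⇒ h = (s−f)·(s + √(s² + DoF²)) / DoF = 5105 × (5300 + √(5300² + 830²)) / 830 = 5105 × (5300 + 5364.60) / 830 ≈ 65594 mm.
Then N = f²/(c·h) = 195² / (0.058 × 65594) = 38025 / 3804.4 ≈ 9.99.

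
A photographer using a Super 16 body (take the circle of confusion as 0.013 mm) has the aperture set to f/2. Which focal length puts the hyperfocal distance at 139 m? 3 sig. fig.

60.1 mm

From H = f²/(N·c) + f, with f ≪ H: f ≈ √(H·N·c) = √(139000 × 2 × 0.013) = √3614.0 ≈ 60.12 mm.
The +f correction barely moves this — solving exactly, f² + N·c·f − N·c·H = 0 ⇒ f = (−N·c + √((N·c)² + 4·N·c·H))/2 = (−0.026 + √14456)/2 ≈ 60.104 mm, so f ≈ 60.1 mm.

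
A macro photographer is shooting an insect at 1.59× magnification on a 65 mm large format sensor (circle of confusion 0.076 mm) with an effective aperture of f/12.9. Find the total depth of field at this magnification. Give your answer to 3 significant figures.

At magnification m, DoF ≈ 2·N_eff·c/m² = 2 × 12.9 × 0.076 / 1.59² = 1.961 / 2.528 ≈ 0.776 mm.

0.776 mm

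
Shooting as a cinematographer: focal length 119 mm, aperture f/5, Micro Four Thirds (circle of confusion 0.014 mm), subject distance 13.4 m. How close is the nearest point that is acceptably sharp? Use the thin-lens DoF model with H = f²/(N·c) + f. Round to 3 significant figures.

Hyperfocal distance H = f²/(N·c) + f = 119²/(5 × 0.014) + 119 = 14161/0.07 + 119 ≈ 202419.0 mm ≈ 202.4 m.
Near limit Dn = s·(H − f)/(H + s − 2f) = 13400 × (202419.0 − 119) / (202419.0 + 13400 − 2 × 119) = 13400 × 202300.0 / 215581.0 ≈ 12574 mm ≈ 12.6 m.

12.6 m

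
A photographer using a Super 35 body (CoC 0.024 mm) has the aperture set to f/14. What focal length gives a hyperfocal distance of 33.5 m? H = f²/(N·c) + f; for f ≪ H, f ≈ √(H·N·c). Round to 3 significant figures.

106 mm

From H = f²/(N·c) + f, with f ≪ H: f ≈ √(H·N·c) = √(33500 × 14 × 0.024) = √11256 ≈ 106.1 mm.
The +f correction barely moves this — solving exactly, f² + N·c·f − N·c·H = 0 ⇒ f = (−N·c + √((N·c)² + 4·N·c·H))/2 = (−0.336 + √45024)/2 ≈ 105.93 mm, so f ≈ 106 mm.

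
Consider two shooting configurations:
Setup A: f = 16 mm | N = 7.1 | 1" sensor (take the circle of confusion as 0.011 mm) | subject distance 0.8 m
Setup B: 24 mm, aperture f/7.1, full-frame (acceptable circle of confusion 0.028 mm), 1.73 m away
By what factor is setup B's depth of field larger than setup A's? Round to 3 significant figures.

Setup A: H = 16²/(7.1×0.011) + 16 ≈ 3293.8 mm; DoF = Df − Dn = 1051.50 − 645.59 ≈ 405.91 mm.
Setup B: H = 24²/(7.1×0.028) + 24 ≈ 2921.4 mm; DoF = Df − Dn = 4207.3 − 1088.9 ≈ 3118.4 mm.
Ratio = 3118.4 / 405.91 ≈ 7.68.

7.68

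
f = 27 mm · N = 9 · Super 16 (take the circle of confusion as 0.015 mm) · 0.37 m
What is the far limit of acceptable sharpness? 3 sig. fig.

Hyperfocal distance H = f²/(N·c) + f = 27²/(9 × 0.015) + 27 = 729/0.135 + 27 ≈ 5427.0 mm ≈ 5.427 m.
Far limit Df = s·(H − f)/(H − s) = 370 × (5427.0 − 27) / (5427.0 − 370) = 370 × 5400.0 / 5057.0 ≈ 395.10 mm.

395 mm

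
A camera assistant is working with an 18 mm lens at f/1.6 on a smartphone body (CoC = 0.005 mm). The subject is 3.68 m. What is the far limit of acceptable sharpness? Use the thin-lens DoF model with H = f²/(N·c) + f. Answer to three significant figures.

Hyperfocal distance H = f²/(N·c) + f = 18²/(1.6 × 0.005) + 18 = 324/0.008 + 18 ≈ 40518.0 mm ≈ 40.52 m.
Far limit Df = s·(H − f)/(H − s) = 3680 × (40518.0 − 18) / (40518.0 − 3680) = 3680 × 40500.0 / 36838.0 ≈ 4045.8 mm ≈ 4.05 m.

4.05 m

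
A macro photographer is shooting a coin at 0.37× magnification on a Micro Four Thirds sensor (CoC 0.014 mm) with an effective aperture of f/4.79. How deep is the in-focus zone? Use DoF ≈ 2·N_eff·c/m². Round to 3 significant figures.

0.980 mm

At magnification m, DoF ≈ 2·N_eff·c/m² = 2 × 4.79 × 0.014 / 0.37² = 0.1341 / 0.1369 ≈ 0.98 mm.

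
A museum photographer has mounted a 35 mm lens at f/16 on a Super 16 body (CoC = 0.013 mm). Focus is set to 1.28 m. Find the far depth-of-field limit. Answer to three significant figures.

Hyperfocal distance H = f²/(N·c) + f = 35²/(16 × 0.013) + 35 = 1225/0.208 + 35 ≈ 5924.4 mm ≈ 5.924 m.
Far limit Df = s·(H − f)/(H − s) = 1280 × (5924.4 − 35) / (5924.4 − 1280) = 1280 × 5889.4 / 4644.4 ≈ 1623.1 mm ≈ 1.62 m.

1.62 m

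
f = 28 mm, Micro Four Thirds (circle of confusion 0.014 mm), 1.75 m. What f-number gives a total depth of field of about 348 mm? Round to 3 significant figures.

f/3.20

Write h = H − f = f²/(N·c). The thin-lens limits are Dn = s·h/(h + (s−f)) and Df = s·h/(h − (s−f)), so DoF = Df − Dn = 2·s·(s−f)·h / (h² − (s−f)²).
That is a quadratic in h: DoF·h² − 2·s·(s−f)·h − DoF·(s−f)² = 0 ⇒ h = (s−f)·(s + √(s² + DoF²)) / DoF = 1722 × (1750 + √(1750² + 348²)) / 348 = 1722 × (1750 + 1784.27) / 348 ≈ 17489 mm.
Then N = f²/(c·h) = 28² / (0.014 × 17489) = 784 / 244.84 ≈ 3.20.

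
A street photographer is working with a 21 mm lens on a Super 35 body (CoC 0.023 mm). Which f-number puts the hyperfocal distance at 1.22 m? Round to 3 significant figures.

f/16

Rearrange H = f²/(N·c) + f for N: N = f² / ((H − f)·c).
N = 21² / ((1220 − 21) × 0.023) = 441 / 27.58 ≈ 16.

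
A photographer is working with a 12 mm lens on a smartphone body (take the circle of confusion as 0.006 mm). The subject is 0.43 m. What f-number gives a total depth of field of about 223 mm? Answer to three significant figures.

f/14

Write h = H − f = f²/(N·c). The thin-lens limits are Dn = s·h/(h + (s−f)) and Df = s·h/(h − (s−f)), so DoF = Df − Dn = 2·s·(s−f)·h / (h² − (s−f)²).
That is a quadratic in h: DoF·h² − 2·s·(s−f)·h − DoF·(s−f)² = 0 ⇒ h = (s−f)·(s + √(s² + DoF²)) / DoF = 418 × (430 + √(430² + 223²)) / 223 = 418 × (430 + 484.385) / 223 ≈ 1714.0 mm.
Then N = f²/(c·h) = 12² / (0.006 × 1714.0) = 144 / 10.284 ≈ 14.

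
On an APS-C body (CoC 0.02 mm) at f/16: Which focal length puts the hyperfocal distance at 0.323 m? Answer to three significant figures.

From H = f²/(N·c) + f, with f ≪ H: f ≈ √(H·N·c) = √(323 × 16 × 0.02) = √103.36 ≈ 10.17 mm.
Exact: f² + N·c·f − N·c·H = 0 ⇒ f = (−N·c + √((N·c)² + 4·N·c·H))/2 = (−0.32 + √413.54)/2 ≈ 10.008 mm ≈ 10.0 mm.

10.0 mm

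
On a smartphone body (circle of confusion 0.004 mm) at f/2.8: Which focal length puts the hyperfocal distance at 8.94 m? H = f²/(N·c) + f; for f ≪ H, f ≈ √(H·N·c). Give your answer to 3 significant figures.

From H = f²/(N·c) + f, with f ≪ H: f ≈ √(H·N·c) = √(8940 × 2.8 × 0.004) = √100.13 ≈ 10.01 mm.
The +f correction barely moves this — solving exactly, f² + N·c·f − N·c·H = 0 ⇒ f = (−N·c + √((N·c)² + 4·N·c·H))/2 = (−0.0112 + √400.51)/2 ≈ 10.001 mm, so f ≈ 10.0 mm.

10.0 mm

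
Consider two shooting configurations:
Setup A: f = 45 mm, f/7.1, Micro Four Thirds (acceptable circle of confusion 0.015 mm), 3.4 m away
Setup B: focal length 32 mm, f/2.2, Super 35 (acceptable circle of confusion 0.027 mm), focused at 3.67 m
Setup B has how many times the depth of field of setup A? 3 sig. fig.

Setup A: H = 45²/(7.1×0.015) + 45 ≈ 19059.1 mm; DoF = Df − Dn = 4128.5 − 2890.1 ≈ 1238.4 mm.
Setup B: H = 32²/(2.2×0.027) + 32 ≈ 17271.1 mm; DoF = Df − Dn = 4651.6 − 3030.5 ≈ 1621.1 mm.
Ratio = 1621.1 / 1238.4 ≈ 1.31.

1.31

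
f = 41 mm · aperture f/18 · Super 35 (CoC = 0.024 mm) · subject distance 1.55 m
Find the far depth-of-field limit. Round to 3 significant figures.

2.53 m

Hyperfocal distance H = f²/(N·c) + f = 41²/(18 × 0.024) + 41 = 1681/0.432 + 41 ≈ 3932.2 mm ≈ 3.932 m.
Far limit Df = s·(H − f)/(H − s) = 1550 × (3932.2 − 41) / (3932.2 − 1550) = 1550 × 3891.2 / 2382.2 ≈ 2531.8 mm ≈ 2.53 m.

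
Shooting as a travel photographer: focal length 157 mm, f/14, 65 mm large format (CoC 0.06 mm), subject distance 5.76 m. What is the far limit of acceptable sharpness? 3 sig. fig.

Hyperfocal distance H = f²/(N·c) + f = 157²/(14 × 0.06) + 157 = 24649/0.84 + 157 ≈ 29501.0 mm ≈ 29.50 m.
Far limit Df = s·(H − f)/(H − s) = 5760 × (29501.0 − 157) / (29501.0 − 5760) = 5760 × 29344.0 / 23741.0 ≈ 7119.4 mm ≈ 7.12 m.

7.12 m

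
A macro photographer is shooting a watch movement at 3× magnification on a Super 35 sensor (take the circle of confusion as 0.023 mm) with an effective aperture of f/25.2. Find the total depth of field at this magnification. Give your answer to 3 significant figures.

At magnification m, DoF ≈ 2·N_eff·c/m² = 2 × 25.2 × 0.023 / 3² = 1.159 / 9 ≈ 0.129 mm.

0.129 mm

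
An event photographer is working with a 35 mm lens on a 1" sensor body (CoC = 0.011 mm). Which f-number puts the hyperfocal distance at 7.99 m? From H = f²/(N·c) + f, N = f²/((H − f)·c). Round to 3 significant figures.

Rearrange H = f²/(N·c) + f for N: N = f² / ((H − f)·c).
N = 35² / ((7990 − 35) × 0.011) = 1225 / 87.50 ≈ 14.

f/14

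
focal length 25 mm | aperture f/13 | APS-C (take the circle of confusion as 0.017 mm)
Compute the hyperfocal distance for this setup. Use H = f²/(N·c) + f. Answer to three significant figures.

2.85 m

Hyperfocal distance H = f²/(N·c) + f = 25²/(13 × 0.017) + 25 = 625/0.221 + 25 ≈ 2853.1 mm ≈ 2.85 m.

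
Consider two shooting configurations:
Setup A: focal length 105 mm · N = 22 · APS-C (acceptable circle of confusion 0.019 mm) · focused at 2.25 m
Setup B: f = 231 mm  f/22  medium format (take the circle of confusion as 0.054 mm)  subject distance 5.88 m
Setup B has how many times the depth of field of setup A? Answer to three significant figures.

Setup A: H = 105²/(22×0.019) + 105 ≈ 26480.6 mm; DoF = Df − Dn = 2449.18 − 2080.78 ≈ 368.40 mm.
Setup B: H = 231²/(22×0.054) + 231 ≈ 45147.7 mm; DoF = Df − Dn = 6725.9 − 5223.1 ≈ 1502.8 mm.
Ratio = 1502.8 / 368.40 ≈ 4.08.

4.08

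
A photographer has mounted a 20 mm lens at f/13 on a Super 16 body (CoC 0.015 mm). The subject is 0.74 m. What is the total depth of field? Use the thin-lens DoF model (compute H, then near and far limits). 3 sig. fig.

Hyperfocal distance H = f²/(N·c) + f = 20²/(13 × 0.015) + 20 = 400/0.195 + 20 ≈ 2071.3 mm ≈ 2.071 m.
Near limit Dn = s·(H − f)/(H + s − 2f) = 740 × (2071.3 − 20) / (2071.3 + 740 − 2 × 20) = 740 × 2051.3 / 2771.3 ≈ 547.74 mm.
Far limit Df = s·(H − f)/(H − s) = 740 × (2071.3 − 20) / (2071.3 − 740) = 740 × 2051.3 / 1331.3 ≈ 1140.22 mm.
Depth of field = Df − Dn = 1140.22 − 547.74 ≈ 592.48 mm ≈ 0.592 m.

0.592 m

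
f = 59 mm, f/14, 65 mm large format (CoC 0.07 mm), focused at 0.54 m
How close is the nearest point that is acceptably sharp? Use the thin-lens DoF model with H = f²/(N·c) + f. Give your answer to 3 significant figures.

476 mm

Hyperfocal distance H = f²/(N·c) + f = 59²/(14 × 0.07) + 59 = 3481/0.98 + 59 ≈ 3611.0 mm ≈ 3.611 m.
Near limit Dn = s·(H − f)/(H + s − 2f) = 540 × (3611.0 − 59) / (3611.0 + 540 − 2 × 59) = 540 × 3552.0 / 4033.0 ≈ 475.60 mm.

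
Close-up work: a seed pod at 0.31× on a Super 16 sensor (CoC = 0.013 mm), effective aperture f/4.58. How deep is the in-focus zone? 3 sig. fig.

1.24 mm

At magnification m, DoF ≈ 2·N_eff·c/m² = 2 × 4.58 × 0.013 / 0.31² = 0.1191 / 0.0961 ≈ 1.24 mm.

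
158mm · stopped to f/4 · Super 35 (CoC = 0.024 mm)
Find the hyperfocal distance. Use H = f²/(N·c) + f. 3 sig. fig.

Hyperfocal distance H = f²/(N·c) + f = 158²/(4 × 0.024) + 158 = 24964/0.096 + 158 ≈ 260199.7 mm ≈ 260 m.

260 m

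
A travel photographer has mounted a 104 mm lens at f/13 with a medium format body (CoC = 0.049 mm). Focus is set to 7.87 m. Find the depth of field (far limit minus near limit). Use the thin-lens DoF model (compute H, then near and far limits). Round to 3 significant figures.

Hyperfocal distance H = f²/(N·c) + f = 104²/(13 × 0.049) + 104 = 10816/0.637 + 104 ≈ 17083.6 mm ≈ 17.08 m.
Near limit Dn = s·(H − f)/(H + s − 2f) = 7870 × (17083.6 − 104) / (17083.6 + 7870 − 2 × 104) = 7870 × 16979.6 / 24745.6 ≈ 5400.1 mm.
Far limit Df = s·(H − f)/(H − s) = 7870 × (17083.6 − 104) / (17083.6 − 7870) = 7870 × 16979.6 / 9213.6 ≈ 14503.5 mm.
Depth of field = Df − Dn = 14503.5 − 5400.1 ≈ 9103.4 mm ≈ 9.10 m.

9.10 m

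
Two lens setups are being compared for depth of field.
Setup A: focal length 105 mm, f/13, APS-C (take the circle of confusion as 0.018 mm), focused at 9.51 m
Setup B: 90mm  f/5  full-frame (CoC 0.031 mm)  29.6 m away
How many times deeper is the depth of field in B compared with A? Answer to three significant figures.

12.4

Setup A: H = 105²/(13×0.018) + 105 ≈ 47220.4 mm; DoF = Df − Dn = 11881.8 − 7927.5 ≈ 3954.3 mm.
Setup B: H = 90²/(5×0.031) + 90 ≈ 52348.1 mm; DoF = Df − Dn = 67999 − 18917 ≈ 49082 mm.
Ratio = 49082 / 3954.3 ≈ 12.4.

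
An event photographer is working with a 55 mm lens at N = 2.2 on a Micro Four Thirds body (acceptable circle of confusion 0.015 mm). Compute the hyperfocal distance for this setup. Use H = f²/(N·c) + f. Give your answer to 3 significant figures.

Hyperfocal distance H = f²/(N·c) + f = 55²/(2.2 × 0.015) + 55 = 3025/0.033 + 55 ≈ 91721.7 mm ≈ 91.7 m.

91.7 m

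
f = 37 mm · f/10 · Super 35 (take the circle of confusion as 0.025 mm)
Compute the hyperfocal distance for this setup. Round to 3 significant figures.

Hyperfocal distance H = f²/(N·c) + f = 37²/(10 × 0.025) + 37 = 1369/0.25 + 37 ≈ 5513.0 mm ≈ 5.51 m.

5.51 m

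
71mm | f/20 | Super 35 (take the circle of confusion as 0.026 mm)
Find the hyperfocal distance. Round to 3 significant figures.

Hyperfocal distance H = f²/(N·c) + f = 71²/(20 × 0.026) + 71 = 5041/0.52 + 71 ≈ 9765.2 mm ≈ 9.77 m.

9.77 m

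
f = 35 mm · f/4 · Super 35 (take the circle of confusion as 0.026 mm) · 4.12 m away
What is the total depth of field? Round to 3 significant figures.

Hyperfocal distance H = f²/(N·c) + f = 35²/(4 × 0.026) + 35 = 1225/0.104 + 35 ≈ 11813.8 mm ≈ 11.81 m.
Near limit Dn = s·(H − f)/(H + s − 2f) = 4120 × (11813.8 − 35) / (11813.8 + 4120 − 2 × 35) = 4120 × 11778.8 / 15863.8 ≈ 3059.1 mm.
Far limit Df = s·(H − f)/(H − s) = 4120 × (11813.8 − 35) / (11813.8 − 4120) = 4120 × 11778.8 / 7693.8 ≈ 6307.5 mm.
Depth of field = Df − Dn = 6307.5 − 3059.1 ≈ 3248.4 mm ≈ 3.25 m.

3.25 m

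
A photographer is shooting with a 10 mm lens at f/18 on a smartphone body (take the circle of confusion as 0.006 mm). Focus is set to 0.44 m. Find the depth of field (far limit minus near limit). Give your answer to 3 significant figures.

0.521 m

Hyperfocal distance H = f²/(N·c) + f = 10²/(18 × 0.006) + 10 = 100/0.108 + 10 ≈ 935.9 mm ≈ 0.936 m.
Near limit Dn = s·(H − f)/(H + s − 2f) = 440 × (935.9 − 10) / (935.9 + 440 − 2 × 10) = 440 × 925.9 / 1355.9 ≈ 300.46 mm.
Far limit Df = s·(H − f)/(H − s) = 440 × (935.9 − 10) / (935.9 − 440) = 440 × 925.9 / 495.9 ≈ 821.51 mm.
Depth of field = Df − Dn = 821.51 − 300.46 ≈ 521.05 mm ≈ 0.521 m.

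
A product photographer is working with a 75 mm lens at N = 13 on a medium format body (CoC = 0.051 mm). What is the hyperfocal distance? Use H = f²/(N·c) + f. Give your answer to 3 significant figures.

8.56 m

Hyperfocal distance H = f²/(N·c) + f = 75²/(13 × 0.051) + 75 = 5625/0.663 + 75 ≈ 8559.2 mm ≈ 8.56 m.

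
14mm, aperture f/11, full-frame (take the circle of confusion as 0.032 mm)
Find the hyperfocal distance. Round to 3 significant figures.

Hyperfocal distance H = f²/(N·c) + f = 14²/(11 × 0.032) + 14 = 196/0.352 + 14 ≈ 570.8 mm ≈ 0.571 m.

0.571 m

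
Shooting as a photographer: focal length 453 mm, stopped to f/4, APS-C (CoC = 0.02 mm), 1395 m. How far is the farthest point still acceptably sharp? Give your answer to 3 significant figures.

3060 m

Hyperfocal distance H = f²/(N·c) + f = 453²/(4 × 0.02) + 453 = 205209/0.08 + 453 ≈ 2565565.5 mm ≈ 2566 m.
Far limit Df = s·(H − f)/(H − s) = 1395000 × (2565565.5 − 453) / (2565565.5 − 1395000) = 1395000 × 2565112.5 / 1170565.5 ≈ 3056926 mm ≈ 3060 m.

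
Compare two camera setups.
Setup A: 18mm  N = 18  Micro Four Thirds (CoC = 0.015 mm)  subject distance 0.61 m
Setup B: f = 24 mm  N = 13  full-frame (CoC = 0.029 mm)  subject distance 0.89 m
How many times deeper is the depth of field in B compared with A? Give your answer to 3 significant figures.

Setup A: H = 18²/(18×0.015) + 18 ≈ 1218.0 mm; DoF = Df − Dn = 1203.95 − 408.48 ≈ 795.47 mm.
Setup B: H = 24²/(13×0.029) + 24 ≈ 1551.9 mm; DoF = Df − Dn = 2054.5 − 568.0 ≈ 1486.5 mm.
Ratio = 1486.5 / 795.47 ≈ 1.87.

1.87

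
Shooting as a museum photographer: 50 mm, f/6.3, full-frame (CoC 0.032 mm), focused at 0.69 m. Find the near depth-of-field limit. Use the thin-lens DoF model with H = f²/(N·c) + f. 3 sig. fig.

0.656 m

Hyperfocal distance H = f²/(N·c) + f = 50²/(6.3 × 0.032) + 50 = 2500/0.2016 + 50 ≈ 12450.8 mm ≈ 12.45 m.
Near limit Dn = s·(H − f)/(H + s − 2f) = 690 × (12450.8 − 50) / (12450.8 + 690 − 2 × 50) = 690 × 12400.8 / 13040.8 ≈ 656.14 mm ≈ 0.656 m.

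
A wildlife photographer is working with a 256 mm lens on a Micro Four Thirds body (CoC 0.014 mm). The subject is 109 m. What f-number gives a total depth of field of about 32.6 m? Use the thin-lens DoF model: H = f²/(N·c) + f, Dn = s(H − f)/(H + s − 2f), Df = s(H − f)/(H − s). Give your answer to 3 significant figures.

Write h = H − f = f²/(N·c). The thin-lens limits are Dn = s·h/(h + (s−f)) and Df = s·h/(h − (s−f)), so DoF = Df − Dn = 2·s·(s−f)·h / (h² − (s−f)²).
That is a quadratic in h: DoF·h² − 2·s·(s−f)·h − DoF·(s−f)² = 0 ⇒ h = (s−f)·(s + √(s² + DoF²)) / DoF = 108744 × (109000 + √(109000² + 32600²)) / 32600 = 108744 × (109000 + 113771) / 32600 ≈ 743097 mm.
Then N = f²/(c·h) = 256² / (0.014 × 743097) = 65536 / 10403 ≈ 6.30.

f/6.30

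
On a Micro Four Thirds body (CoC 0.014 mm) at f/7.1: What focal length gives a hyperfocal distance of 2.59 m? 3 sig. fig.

16.0 mm

From H = f²/(N·c) + f, with f ≪ H: f ≈ √(H·N·c) = √(2590 × 7.1 × 0.014) = √257.45 ≈ 16.05 mm.
Exact: f² + N·c·f − N·c·H = 0 ⇒ f = (−N·c + √((N·c)² + 4·N·c·H))/2 = (−0.0994 + √1029.8)/2 ≈ 15.996 mm ≈ 16.0 mm.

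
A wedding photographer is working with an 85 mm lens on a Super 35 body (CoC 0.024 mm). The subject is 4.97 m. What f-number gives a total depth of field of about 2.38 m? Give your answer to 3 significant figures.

Write h = H − f = f²/(N·c). The thin-lens limits are Dn = s·h/(h + (s−f)) and Df = s·h/(h − (s−f)), so DoF = Df − Dn = 2·s·(s−f)·h / (h² − (s−f)²).
That is a quadratic in h: DoF·h² − 2·s·(s−f)·h − DoF·(s−f)² = 0 ⇒ h = (s−f)·(s + √(s² + DoF²)) / DoF = 4885 × (4970 + √(4970² + 2380²)) / 2380 = 4885 × (4970 + 5510.47) / 2380 ≈ 21511 mm.
Then N = f²/(c·h) = 85² / (0.024 × 21511) = 7225 / 516.27 ≈ 14.

f/14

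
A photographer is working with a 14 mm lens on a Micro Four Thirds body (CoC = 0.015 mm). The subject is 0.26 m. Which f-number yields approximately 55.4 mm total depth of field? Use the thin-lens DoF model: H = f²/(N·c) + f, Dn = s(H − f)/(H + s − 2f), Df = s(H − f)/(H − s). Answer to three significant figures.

f/5.60

Write h = H − f = f²/(N·c). The thin-lens limits are Dn = s·h/(h + (s−f)) and Df = s·h/(h − (s−f)), so DoF = Df − Dn = 2·s·(s−f)·h / (h² − (s−f)²).
That is a quadratic in h: DoF·h² − 2·s·(s−f)·h − DoF·(s−f)² = 0 ⇒ h = (s−f)·(s + √(s² + DoF²)) / DoF = 246 × (260 + √(260² + 55.4²)) / 55.4 = 246 × (260 + 265.837) / 55.4 ≈ 2334.9 mm.
Then N = f²/(c·h) = 14² / (0.015 × 2334.9) = 196 / 35.024 ≈ 5.60.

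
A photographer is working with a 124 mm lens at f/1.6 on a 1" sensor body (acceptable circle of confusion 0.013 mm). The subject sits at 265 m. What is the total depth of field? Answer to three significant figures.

Hyperfocal distance H = f²/(N·c) + f = 124²/(1.6 × 0.013) + 124 = 15376/0.0208 + 124 ≈ 739354.8 mm ≈ 739.4 m.
Near limit Dn = s·(H − f)/(H + s − 2f) = 265000 × (739354.8 − 124) / (739354.8 + 265000 − 2 × 124) = 265000 × 739230.8 / 1004106.8 ≈ 195095 mm.
Far limit Df = s·(H − f)/(H − s) = 265000 × (739354.8 − 124) / (739354.8 − 265000) = 265000 × 739230.8 / 474354.8 ≈ 412974 mm.
Depth of field = Df − Dn = 412974 − 195095 ≈ 217879 mm ≈ 218 m.

218 m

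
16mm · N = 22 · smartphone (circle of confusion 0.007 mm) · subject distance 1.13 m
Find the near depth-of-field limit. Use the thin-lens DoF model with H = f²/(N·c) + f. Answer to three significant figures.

Hyperfocal distance H = f²/(N·c) + f = 16²/(22 × 0.007) + 16 = 256/0.154 + 16 ≈ 1678.3 mm ≈ 1.678 m.
Near limit Dn = s·(H − f)/(H + s − 2f) = 1130 × (1678.3 − 16) / (1678.3 + 1130 − 2 × 16) = 1130 × 1662.3 / 2776.3 ≈ 676.59 mm ≈ 0.677 m.

0.677 m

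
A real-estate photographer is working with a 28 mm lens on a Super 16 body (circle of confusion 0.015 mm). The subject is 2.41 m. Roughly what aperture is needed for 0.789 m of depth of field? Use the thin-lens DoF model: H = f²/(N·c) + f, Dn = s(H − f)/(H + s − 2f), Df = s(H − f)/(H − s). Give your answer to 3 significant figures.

Write h = H − f = f²/(N·c). The thin-lens limits are Dn = s·h/(h + (s−f)) and Df = s·h/(h − (s−f)), so DoF = Df − Dn = 2·s·(s−f)·h / (h² − (s−f)²).
That is a quadratic in h: DoF·h² − 2·s·(s−f)·h − DoF·(s−f)² = 0 ⇒ h = (s−f)·(s + √(s² + DoF²)) / DoF = 2382 × (2410 + √(2410² + 789²)) / 789 = 2382 × (2410 + 2535.87) / 789 ≈ 14932 mm.
Then N = f²/(c·h) = 28² / (0.015 × 14932) = 784 / 223.97 ≈ 3.50.

f/3.50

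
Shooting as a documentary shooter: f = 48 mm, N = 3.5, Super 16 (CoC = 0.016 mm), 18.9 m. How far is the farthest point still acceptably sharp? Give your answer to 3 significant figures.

34.9 m

Hyperfocal distance H = f²/(N·c) + f = 48²/(3.5 × 0.016) + 48 = 2304/0.056 + 48 ≈ 41190.9 mm ≈ 41.19 m.
Far limit Df = s·(H − f)/(H − s) = 18900 × (41190.9 − 48) / (41190.9 − 18900) = 18900 × 41142.9 / 22290.9 ≈ 34884 mm ≈ 34.9 m.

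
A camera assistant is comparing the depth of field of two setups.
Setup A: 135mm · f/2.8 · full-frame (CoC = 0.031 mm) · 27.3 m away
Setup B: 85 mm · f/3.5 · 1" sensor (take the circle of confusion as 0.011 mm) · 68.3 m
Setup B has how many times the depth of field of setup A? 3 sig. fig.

Setup A: H = 135²/(2.8×0.031) + 135 ≈ 210100.4 mm; DoF = Df − Dn = 31356.9 − 24172.6 ≈ 7184.3 mm.
Setup B: H = 85²/(3.5×0.011) + 85 ≈ 187747.3 mm; DoF = Df − Dn = 107305 − 50092 ≈ 57213 mm.
Ratio = 57213 / 7184.3 ≈ 7.96.

7.96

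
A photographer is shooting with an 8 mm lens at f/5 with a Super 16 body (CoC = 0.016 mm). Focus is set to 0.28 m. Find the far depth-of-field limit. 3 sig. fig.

Hyperfocal distance H = f²/(N·c) + f = 8²/(5 × 0.016) + 8 = 64/0.08 + 8 ≈ 808.0 mm ≈ 0.808 m.
Far limit Df = s·(H − f)/(H − s) = 280 × (808.0 − 8) / (808.0 − 280) = 280 × 800.0 / 528.0 ≈ 424.24 mm.

424 mm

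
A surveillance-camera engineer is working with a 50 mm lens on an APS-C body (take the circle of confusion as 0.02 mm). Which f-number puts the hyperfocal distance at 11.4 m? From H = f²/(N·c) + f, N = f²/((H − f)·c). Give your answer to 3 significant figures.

Rearrange H = f²/(N·c) + f for N: N = f² / ((H − f)·c).
N = 50² / ((11400 − 50) × 0.02) = 2500 / 227.0 ≈ 11.

f/11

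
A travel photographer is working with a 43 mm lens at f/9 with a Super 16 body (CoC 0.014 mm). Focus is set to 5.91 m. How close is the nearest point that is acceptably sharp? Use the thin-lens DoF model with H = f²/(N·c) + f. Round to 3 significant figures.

4.22 m

Hyperfocal distance H = f²/(N·c) + f = 43²/(9 × 0.014) + 43 = 1849/0.126 + 43 ≈ 14717.6 mm ≈ 14.72 m.
Near limit Dn = s·(H − f)/(H + s − 2f) = 5910 × (14717.6 − 43) / (14717.6 + 5910 − 2 × 43) = 5910 × 14674.6 / 20541.6 ≈ 4222.0 mm ≈ 4.22 m.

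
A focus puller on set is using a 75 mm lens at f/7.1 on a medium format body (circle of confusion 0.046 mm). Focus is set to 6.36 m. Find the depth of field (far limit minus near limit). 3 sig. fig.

5.35 m

Hyperfocal distance H = f²/(N·c) + f = 75²/(7.1 × 0.046) + 75 = 5625/0.3266 + 75 ≈ 17297.9 mm ≈ 17.30 m.
Near limit Dn = s·(H − f)/(H + s − 2f) = 6360 × (17297.9 − 75) / (17297.9 + 6360 − 2 × 75) = 6360 × 17222.9 / 23507.9 ≈ 4659.6 mm.
Far limit Df = s·(H − f)/(H − s) = 6360 × (17297.9 − 75) / (17297.9 − 6360) = 6360 × 17222.9 / 10937.9 ≈ 10014.5 mm.
Depth of field = Df − Dn = 10014.5 − 4659.6 ≈ 5354.9 mm ≈ 5.35 m.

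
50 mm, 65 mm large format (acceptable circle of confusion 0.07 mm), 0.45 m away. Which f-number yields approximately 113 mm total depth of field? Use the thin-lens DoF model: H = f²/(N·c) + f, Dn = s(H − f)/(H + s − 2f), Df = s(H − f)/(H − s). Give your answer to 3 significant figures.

Write h = H − f = f²/(N·c). The thin-lens limits are Dn = s·h/(h + (s−f)) and Df = s·h/(h − (s−f)), so DoF = Df − Dn = 2·s·(s−f)·h / (h² − (s−f)²).
That is a quadratic in h: DoF·h² − 2·s·(s−f)·h − DoF·(s−f)² = 0 ⇒ h = (s−f)·(s + √(s² + DoF²)) / DoF = 400 × (450 + √(450² + 113²)) / 113 = 400 × (450 + 463.971) / 113 ≈ 3235.3 mm.
Then N = f²/(c·h) = 50² / (0.07 × 3235.3) = 2500 / 226.47 ≈ 11.

f/11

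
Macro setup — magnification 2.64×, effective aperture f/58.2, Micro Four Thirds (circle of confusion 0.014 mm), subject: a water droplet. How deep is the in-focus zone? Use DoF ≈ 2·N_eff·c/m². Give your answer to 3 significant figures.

0.234 mm

At magnification m, DoF ≈ 2·N_eff·c/m² = 2 × 58.2 × 0.014 / 2.64² = 1.63 / 6.97 ≈ 0.234 mm.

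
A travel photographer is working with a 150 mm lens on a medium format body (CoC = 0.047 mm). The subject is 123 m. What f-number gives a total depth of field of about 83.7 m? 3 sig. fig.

f/1.20

Write h = H − f = f²/(N·c). The thin-lens limits are Dn = s·h/(h + (s−f)) and Df = s·h/(h − (s−f)), so DoF = Df − Dn = 2·s·(s−f)·h / (h² − (s−f)²).
That is a quadratic in h: DoF·h² − 2·s·(s−f)·h − DoF·(s−f)² = 0 ⇒ h = (s−f)·(s + √(s² + DoF²)) / DoF = 122850 × (123000 + √(123000² + 83700²)) / 83700 = 122850 × (123000 + 148777) / 83700 ≈ 398899 mm.
Then N = f²/(c·h) = 150² / (0.047 × 398899) = 22500 / 18748 ≈ 1.20.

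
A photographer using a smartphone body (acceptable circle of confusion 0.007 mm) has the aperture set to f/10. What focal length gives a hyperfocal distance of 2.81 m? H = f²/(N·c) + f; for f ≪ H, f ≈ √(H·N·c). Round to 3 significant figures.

From H = f²/(N·c) + f, with f ≪ H: f ≈ √(H·N·c) = √(2810 × 10 × 0.007) = √196.70 ≈ 14.02 mm.
The +f correction barely moves this — solving exactly, f² + N·c·f − N·c·H = 0 ⇒ f = (−N·c + √((N·c)² + 4·N·c·H))/2 = (−0.07 + √786.80)/2 ≈ 13.990 mm, so f ≈ 14.0 mm.

14.0 mm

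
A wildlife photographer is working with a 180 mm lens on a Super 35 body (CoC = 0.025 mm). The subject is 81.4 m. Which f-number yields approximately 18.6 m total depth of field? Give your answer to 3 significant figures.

f/1.80

Write h = H − f = f²/(N·c). The thin-lens limits are Dn = s·h/(h + (s−f)) and Df = s·h/(h − (s−f)), so DoF = Df − Dn = 2·s·(s−f)·h / (h² − (s−f)²).
That is a quadratic in h: DoF·h² − 2·s·(s−f)·h − DoF·(s−f)² = 0 ⇒ h = (s−f)·(s + √(s² + DoF²)) / DoF = 81220 × (81400 + √(81400² + 18600²)) / 18600 = 81220 × (81400 + 83498.0) / 18600 ≈ 720055 mm.
Then N = f²/(c·h) = 180² / (0.025 × 720055) = 32400 / 18001 ≈ 1.80.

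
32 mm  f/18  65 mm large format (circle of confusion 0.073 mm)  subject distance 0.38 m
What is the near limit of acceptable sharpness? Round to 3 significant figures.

263 mm

Hyperfocal distance H = f²/(N·c) + f = 32²/(18 × 0.073) + 32 = 1024/1.314 + 32 ≈ 811.3 mm ≈ 0.811 m.
Near limit Dn = s·(H − f)/(H + s − 2f) = 380 × (811.3 − 32) / (811.3 + 380 − 2 × 32) = 380 × 779.3 / 1127.3 ≈ 262.69 mm.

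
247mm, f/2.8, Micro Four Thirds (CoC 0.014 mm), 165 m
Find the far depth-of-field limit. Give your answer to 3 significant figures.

Hyperfocal distance H = f²/(N·c) + f = 247²/(2.8 × 0.014) + 247 = 61009/0.0392 + 247 ≈ 1556599.0 mm ≈ 1557 m.
Far limit Df = s·(H − f)/(H − s) = 165000 × (1556599.0 − 247) / (1556599.0 − 165000) = 165000 × 1556352.0 / 1391599.0 ≈ 184535 mm ≈ 185 m.

185 m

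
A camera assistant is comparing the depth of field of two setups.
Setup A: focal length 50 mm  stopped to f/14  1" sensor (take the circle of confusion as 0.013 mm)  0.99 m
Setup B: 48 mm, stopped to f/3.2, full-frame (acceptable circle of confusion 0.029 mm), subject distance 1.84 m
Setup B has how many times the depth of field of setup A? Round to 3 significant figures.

1.96

Setup A: H = 50²/(14×0.013) + 50 ≈ 13786.3 mm; DoF = Df − Dn = 1062.72 − 926.59 ≈ 136.13 mm.
Setup B: H = 48²/(3.2×0.029) + 48 ≈ 24875.6 mm; DoF = Df − Dn = 1983.14 − 1716.13 ≈ 267.01 mm.
Ratio = 267.01 / 136.13 ≈ 1.96.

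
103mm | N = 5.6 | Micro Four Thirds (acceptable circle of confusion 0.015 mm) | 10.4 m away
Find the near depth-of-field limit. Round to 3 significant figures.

Hyperfocal distance H = f²/(N·c) + f = 103²/(5.6 × 0.015) + 103 = 10609/0.084 + 103 ≈ 126400.6 mm ≈ 126.4 m.
Near limit Dn = s·(H − f)/(H + s − 2f) = 10400 × (126400.6 − 103) / (126400.6 + 10400 − 2 × 103) = 10400 × 126297.6 / 136594.6 ≈ 9616.0 mm ≈ 9.62 m.

9.62 m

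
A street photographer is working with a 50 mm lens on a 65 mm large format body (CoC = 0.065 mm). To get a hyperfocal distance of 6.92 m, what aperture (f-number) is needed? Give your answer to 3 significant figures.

f/5.60

Rearrange H = f²/(N·c) + f for N: N = f² / ((H − f)·c).
N = 50² / ((6920 − 50) × 0.065) = 2500 / 446.6 ≈ 5.60.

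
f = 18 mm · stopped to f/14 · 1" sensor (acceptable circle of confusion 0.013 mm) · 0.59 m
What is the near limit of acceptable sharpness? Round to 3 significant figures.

447 mm

Hyperfocal distance H = f²/(N·c) + f = 18²/(14 × 0.013) + 18 = 324/0.182 + 18 ≈ 1798.2 mm ≈ 1.798 m.
Near limit Dn = s·(H − f)/(H + s − 2f) = 590 × (1798.2 − 18) / (1798.2 + 590 − 2 × 18) = 590 × 1780.2 / 2352.2 ≈ 446.53 mm.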